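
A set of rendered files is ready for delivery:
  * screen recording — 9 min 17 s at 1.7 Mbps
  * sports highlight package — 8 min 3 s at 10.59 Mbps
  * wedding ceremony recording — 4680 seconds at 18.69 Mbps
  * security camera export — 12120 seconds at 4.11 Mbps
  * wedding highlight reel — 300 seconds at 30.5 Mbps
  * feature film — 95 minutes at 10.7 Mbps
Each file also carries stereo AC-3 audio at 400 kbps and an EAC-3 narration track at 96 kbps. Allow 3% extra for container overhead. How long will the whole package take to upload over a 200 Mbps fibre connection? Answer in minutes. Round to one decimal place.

19.3 minutes

Audio total: 400 + 96 = 496 kbps = 0.496 Mbps.
screen recording: 2.196 Mbps × 557 s × 1.03 = 1259.9 Mb
sports highlight package: 11.086 Mbps × 483 s × 1.03 = 5515.2 Mb
wedding ceremony recording: 19.186 Mbps × 4680 s × 1.03 = 92484.2 Mb
security camera export: 4.606 Mbps × 12120 s × 1.03 = 57499.5 Mb
wedding highlight reel: 30.996 Mbps × 300 s × 1.03 = 9577.8 Mb
feature film: 11.196 Mbps × 5700 s × 1.03 = 65731.7 Mb
Total: 232068.2 Mb = 29008.5 MB.
At 200 Mbps: 232068.2 / 200 = 1160 s ≈ 19.3 minutes.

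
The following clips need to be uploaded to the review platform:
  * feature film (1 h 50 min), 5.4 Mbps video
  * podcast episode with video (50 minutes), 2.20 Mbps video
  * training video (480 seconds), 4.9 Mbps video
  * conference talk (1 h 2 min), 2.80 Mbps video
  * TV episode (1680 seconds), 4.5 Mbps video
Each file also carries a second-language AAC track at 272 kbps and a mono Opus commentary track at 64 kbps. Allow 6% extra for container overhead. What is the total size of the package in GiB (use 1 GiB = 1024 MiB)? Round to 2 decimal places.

Audio total: 272 + 64 = 336 kbps = 0.336 Mbps.
feature film: 5.736 Mbps × 6600 s × 1.06 = 40129.1 Mb
podcast episode with video: 2.536 Mbps × 3000 s × 1.06 = 8064.5 Mb
training video: 5.236 Mbps × 480 s × 1.06 = 2664.1 Mb
conference talk: 3.136 Mbps × 3720 s × 1.06 = 12365.9 Mb
TV episode: 4.836 Mbps × 1680 s × 1.06 = 8611.9 Mb
Total: 71835.4 Mb = 8979.4 MB.
= 8.363 GiB.

8.36 GiB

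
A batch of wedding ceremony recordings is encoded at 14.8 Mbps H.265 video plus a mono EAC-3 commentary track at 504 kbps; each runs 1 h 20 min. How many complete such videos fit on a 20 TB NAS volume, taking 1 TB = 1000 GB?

1 h 20 min = 80 min = 4800 s
Audio: 504 kbps = 0.504 Mbps.
Total bitrate: 15.304 Mbps.
Per item: 15.304 Mbps × 4800 s = 73,459 Mb = 9,182 MB.
Capacity: 20 TB = 160,000,000 Mb; 2178.08 items → 2178 complete.

2178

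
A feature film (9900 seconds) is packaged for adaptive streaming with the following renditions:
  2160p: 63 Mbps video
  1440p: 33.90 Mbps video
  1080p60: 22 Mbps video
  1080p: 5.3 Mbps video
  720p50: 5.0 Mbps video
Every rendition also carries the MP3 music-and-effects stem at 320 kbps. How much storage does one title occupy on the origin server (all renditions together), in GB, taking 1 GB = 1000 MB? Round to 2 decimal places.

161.87 GB

Audio: 320 kbps = 0.320 Mbps.
Sum of rendition bitrates: (63+0.320) + (33.90+0.320) + (22+0.320) + (5.3+0.320) + (5.0+0.320) = 130.800 Mbps.
× 9900 s = 1,294,920 Mb = 161,865 MB = 161.9 GB.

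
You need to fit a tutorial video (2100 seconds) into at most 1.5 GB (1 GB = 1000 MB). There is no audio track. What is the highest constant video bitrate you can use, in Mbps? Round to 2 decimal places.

5.71 Mbps

Budget: 1.5 GB = 12000.0 Mb.
Total bitrate budget: 12000.0 Mb / 2100 s = 5.714 Mbps.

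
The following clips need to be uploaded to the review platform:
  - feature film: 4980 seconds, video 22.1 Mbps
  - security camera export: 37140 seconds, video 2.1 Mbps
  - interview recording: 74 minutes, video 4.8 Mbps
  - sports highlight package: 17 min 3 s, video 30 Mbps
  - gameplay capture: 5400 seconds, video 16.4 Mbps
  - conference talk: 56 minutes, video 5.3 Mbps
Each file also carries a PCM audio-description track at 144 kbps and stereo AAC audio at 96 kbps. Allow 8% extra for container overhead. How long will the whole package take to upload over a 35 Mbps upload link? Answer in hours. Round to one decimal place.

3.1 hours

Audio total: 144 + 96 = 240 kbps = 0.240 Mbps.
feature film: 22.340 Mbps × 4980 s × 1.08 = 120153.5 Mb
security camera export: 2.340 Mbps × 37140 s × 1.08 = 93860.2 Mb
interview recording: 5.040 Mbps × 4440 s × 1.08 = 24167.8 Mb
sports highlight package: 30.240 Mbps × 1023 s × 1.08 = 33410.4 Mb
gameplay capture: 16.640 Mbps × 5400 s × 1.08 = 97044.5 Mb
conference talk: 5.540 Mbps × 3360 s × 1.08 = 20103.6 Mb
Total: 388739.9 Mb = 48592.5 MB.
At 35 Mbps: 388739.9 / 35 = 11107 s ≈ 3.09 hours.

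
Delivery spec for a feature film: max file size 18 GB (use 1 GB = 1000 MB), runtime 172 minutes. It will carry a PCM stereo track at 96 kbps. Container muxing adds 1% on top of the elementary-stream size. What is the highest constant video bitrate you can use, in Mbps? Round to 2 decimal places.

Budget: 18 GB = 144000.0 Mb.
Stream payload after overhead: 144000.0 / 1.01 = 142574.3 Mb.
172 min = 10320 s
Total bitrate budget: 142574.3 Mb / 10320 s = 13.815 Mbps.
Audio: 96 kbps = 0.096 Mbps.
Video: 13.815 − 0.096 = 13.719 Mbps.

13.72 Mbps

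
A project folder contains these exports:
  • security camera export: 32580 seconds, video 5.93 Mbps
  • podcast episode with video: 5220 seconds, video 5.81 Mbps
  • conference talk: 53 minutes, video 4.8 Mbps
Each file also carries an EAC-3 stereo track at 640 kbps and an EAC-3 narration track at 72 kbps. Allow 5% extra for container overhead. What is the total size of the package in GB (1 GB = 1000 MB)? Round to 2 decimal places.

35.17 GB

Audio total: 640 + 72 = 712 kbps = 0.712 Mbps.
security camera export: 6.642 Mbps × 32580 s × 1.05 = 227216.2 Mb
podcast episode with video: 6.522 Mbps × 5220 s × 1.05 = 35747.1 Mb
conference talk: 5.512 Mbps × 3180 s × 1.05 = 18404.6 Mb
Total: 281367.8 Mb = 35171.0 MB.
= 35.17 GB.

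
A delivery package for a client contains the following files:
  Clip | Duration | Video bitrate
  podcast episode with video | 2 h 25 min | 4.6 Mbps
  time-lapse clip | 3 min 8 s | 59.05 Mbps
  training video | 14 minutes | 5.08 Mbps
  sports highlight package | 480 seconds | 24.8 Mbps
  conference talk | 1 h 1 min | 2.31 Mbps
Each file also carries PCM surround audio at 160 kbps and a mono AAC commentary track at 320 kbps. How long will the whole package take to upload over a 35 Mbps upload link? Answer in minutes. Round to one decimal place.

39.2 minutes

Audio total: 160 + 320 = 480 kbps = 0.480 Mbps.
podcast episode with video: 5.080 Mbps × 8700 s = 44196.0 Mb
time-lapse clip: 59.530 Mbps × 188 s = 11191.6 Mb
training video: 5.560 Mbps × 840 s = 4670.4 Mb
sports highlight package: 25.280 Mbps × 480 s = 12134.4 Mb
conference talk: 2.790 Mbps × 3660 s = 10211.4 Mb
Total: 82403.8 Mb = 10300.5 MB.
At 35 Mbps: 82403.8 / 35 = 2354 s ≈ 39.2 minutes.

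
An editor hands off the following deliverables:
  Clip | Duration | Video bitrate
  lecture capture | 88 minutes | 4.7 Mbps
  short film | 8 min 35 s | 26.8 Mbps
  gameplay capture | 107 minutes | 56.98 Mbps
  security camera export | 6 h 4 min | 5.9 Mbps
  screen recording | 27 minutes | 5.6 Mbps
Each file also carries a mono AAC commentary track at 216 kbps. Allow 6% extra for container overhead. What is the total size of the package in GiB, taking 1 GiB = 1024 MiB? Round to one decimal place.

Audio: 216 kbps = 0.216 Mbps.
lecture capture: 4.916 Mbps × 5280 s × 1.06 = 27513.9 Mb
short film: 27.016 Mbps × 515 s × 1.06 = 14748.0 Mb
gameplay capture: 57.196 Mbps × 6420 s × 1.06 = 389230.2 Mb
security camera export: 6.116 Mbps × 21840 s × 1.06 = 141587.8 Mb
screen recording: 5.816 Mbps × 1620 s × 1.06 = 9987.2 Mb
Total: 583067.2 Mb = 72883.4 MB.
= 67.88 GiB.

67.9 GiB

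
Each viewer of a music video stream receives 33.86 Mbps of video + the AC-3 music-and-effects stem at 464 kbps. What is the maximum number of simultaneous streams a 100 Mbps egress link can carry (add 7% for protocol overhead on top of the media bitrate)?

2

Audio: 464 kbps = 0.464 Mbps.
Per-viewer media rate: 34.324 Mbps.
On the wire with 7% overhead: 36.727 Mbps.
100 Mbps = 100.0 Mbps; 100.0 / 36.727 = 2.72 → 2 viewers.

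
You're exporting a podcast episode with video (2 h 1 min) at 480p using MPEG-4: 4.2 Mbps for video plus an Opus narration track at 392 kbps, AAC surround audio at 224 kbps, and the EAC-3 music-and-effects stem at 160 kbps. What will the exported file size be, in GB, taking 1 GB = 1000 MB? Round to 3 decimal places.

2 h 1 min = 121 min = 7260 s
Audio total: 392 + 224 + 160 = 776 kbps = 0.776 Mbps.
Total bitrate: 4.2 + 0.776 = 4.976 Mbps.
Stream data: 4.976 Mbps × 7260 s = 36125.8 Mb.
36,126 Mb ÷ 8 = 4,516 MB → 4.516 GB.

4.516 GB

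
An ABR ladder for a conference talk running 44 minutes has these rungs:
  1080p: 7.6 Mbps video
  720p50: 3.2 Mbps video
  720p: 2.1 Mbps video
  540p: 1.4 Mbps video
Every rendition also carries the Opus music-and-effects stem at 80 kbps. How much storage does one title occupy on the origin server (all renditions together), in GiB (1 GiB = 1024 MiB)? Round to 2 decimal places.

44 min = 2640 s
Audio: 80 kbps = 0.080 Mbps.
Sum of rendition bitrates: (7.6+0.080) + (3.2+0.080) + (2.1+0.080) + (1.4+0.080) = 14.620 Mbps.
× 2640 s = 38,597 Mb = 4,825 MB = 4.493 GiB.

4.49 GiB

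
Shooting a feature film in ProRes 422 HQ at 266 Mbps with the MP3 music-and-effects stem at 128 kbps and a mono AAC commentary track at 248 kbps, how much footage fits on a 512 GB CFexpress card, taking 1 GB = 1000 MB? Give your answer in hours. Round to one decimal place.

4.3 hours

Audio total: 128 + 248 = 376 kbps = 0.376 Mbps.
Total bitrate: 266 + 0.376 = 266.376 Mbps.
Capacity: 512 GB = 4,096,000 Mb.
Recording time: 4,096,000 / 266.376 = 15,377 s ≈ 4.27 hours.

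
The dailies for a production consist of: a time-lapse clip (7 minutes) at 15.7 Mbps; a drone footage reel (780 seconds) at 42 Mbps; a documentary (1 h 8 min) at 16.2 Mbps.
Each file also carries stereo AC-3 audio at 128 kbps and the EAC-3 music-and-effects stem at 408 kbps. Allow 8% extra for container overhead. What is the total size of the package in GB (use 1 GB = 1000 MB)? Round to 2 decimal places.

14.62 GB

Audio total: 128 + 408 = 536 kbps = 0.536 Mbps.
time-lapse clip: 16.236 Mbps × 420 s × 1.08 = 7364.6 Mb
drone footage reel: 42.536 Mbps × 780 s × 1.08 = 35832.3 Mb
documentary: 16.736 Mbps × 4080 s × 1.08 = 73745.5 Mb
Total: 116942.5 Mb = 14617.8 MB.
= 14.62 GB.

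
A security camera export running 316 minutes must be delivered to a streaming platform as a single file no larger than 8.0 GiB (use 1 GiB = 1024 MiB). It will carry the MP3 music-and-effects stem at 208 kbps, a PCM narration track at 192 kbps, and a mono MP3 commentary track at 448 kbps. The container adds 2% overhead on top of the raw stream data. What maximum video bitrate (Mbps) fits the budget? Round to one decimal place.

2.7 Mbps

Budget: 8.0 GiB = 68719.5 Mb.
Stream payload after overhead: 68719.5 / 1.02 = 67372.0 Mb.
316 min = 18960 s
Total bitrate budget: 67372.0 Mb / 18960 s = 3.553 Mbps.
Audio total: 208 + 192 + 448 = 848 kbps = 0.848 Mbps.
Video: 3.553 − 0.848 = 2.705 Mbps.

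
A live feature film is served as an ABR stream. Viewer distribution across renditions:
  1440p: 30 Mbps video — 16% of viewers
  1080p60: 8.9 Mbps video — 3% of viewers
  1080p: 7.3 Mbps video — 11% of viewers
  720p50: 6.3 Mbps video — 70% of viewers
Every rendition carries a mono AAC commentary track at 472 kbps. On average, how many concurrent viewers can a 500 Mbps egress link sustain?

46

Audio: 472 kbps = 0.472 Mbps.
Average per-viewer bitrate: 0.16×30.472 + 0.03×9.372 + 0.11×7.772 + 0.70×6.772 = 10.752 Mbps.
500 Mbps = 500.0 Mbps; 500.0 / 10.752 = 46.50 → 46.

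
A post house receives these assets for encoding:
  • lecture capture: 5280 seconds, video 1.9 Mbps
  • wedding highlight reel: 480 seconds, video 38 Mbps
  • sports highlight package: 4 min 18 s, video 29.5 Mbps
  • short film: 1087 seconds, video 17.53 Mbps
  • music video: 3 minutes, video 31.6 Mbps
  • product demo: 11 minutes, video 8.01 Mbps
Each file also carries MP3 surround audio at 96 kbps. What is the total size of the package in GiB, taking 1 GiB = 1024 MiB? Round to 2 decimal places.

7.76 GiB

Audio: 96 kbps = 0.096 Mbps.
lecture capture: 1.996 Mbps × 5280 s = 10538.9 Mb
wedding highlight reel: 38.096 Mbps × 480 s = 18286.1 Mb
sports highlight package: 29.596 Mbps × 258 s = 7635.8 Mb
short film: 17.626 Mbps × 1087 s = 19159.5 Mb
music video: 31.696 Mbps × 180 s = 5705.3 Mb
product demo: 8.106 Mbps × 660 s = 5350.0 Mb
Total: 66675.4 Mb = 8334.4 MB.
= 7.762 GiB.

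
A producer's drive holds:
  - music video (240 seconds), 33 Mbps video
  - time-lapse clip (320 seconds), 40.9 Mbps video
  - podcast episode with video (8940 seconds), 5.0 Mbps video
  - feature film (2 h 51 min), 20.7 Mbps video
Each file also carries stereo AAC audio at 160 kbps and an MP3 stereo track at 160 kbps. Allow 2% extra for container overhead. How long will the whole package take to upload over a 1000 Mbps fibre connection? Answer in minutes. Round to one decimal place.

Audio total: 160 + 160 = 320 kbps = 0.320 Mbps.
music video: 33.320 Mbps × 240 s × 1.02 = 8156.7 Mb
time-lapse clip: 41.220 Mbps × 320 s × 1.02 = 13454.2 Mb
podcast episode with video: 5.320 Mbps × 8940 s × 1.02 = 48512.0 Mb
feature film: 21.020 Mbps × 10260 s × 1.02 = 219978.5 Mb
Total: 290101.5 Mb = 36262.7 MB.
At 1000 Mbps: 290101.5 / 1000 = 290 s ≈ 4.84 minutes.

4.8 minutes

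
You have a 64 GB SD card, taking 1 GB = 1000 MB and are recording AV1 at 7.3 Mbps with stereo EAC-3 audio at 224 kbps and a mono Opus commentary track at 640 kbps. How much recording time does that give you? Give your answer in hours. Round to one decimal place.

Audio total: 224 + 640 = 864 kbps = 0.864 Mbps.
Total bitrate: 7.3 + 0.864 = 8.164 Mbps.
Capacity: 64 GB = 512,000 Mb.
Recording time: 512,000 / 8.164 = 62,714 s ≈ 17.4 hours.

17.4 hours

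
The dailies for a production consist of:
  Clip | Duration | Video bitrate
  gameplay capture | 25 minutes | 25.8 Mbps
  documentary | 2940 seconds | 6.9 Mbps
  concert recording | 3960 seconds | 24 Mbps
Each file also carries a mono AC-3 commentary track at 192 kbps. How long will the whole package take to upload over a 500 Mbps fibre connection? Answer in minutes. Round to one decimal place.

Audio: 192 kbps = 0.192 Mbps.
gameplay capture: 25.992 Mbps × 1500 s = 38988.0 Mb
documentary: 7.092 Mbps × 2940 s = 20850.5 Mb
concert recording: 24.192 Mbps × 3960 s = 95800.3 Mb
Total: 155638.8 Mb = 19454.8 MB.
At 500 Mbps: 155638.8 / 500 = 311 s ≈ 5.19 minutes.

5.2 minutes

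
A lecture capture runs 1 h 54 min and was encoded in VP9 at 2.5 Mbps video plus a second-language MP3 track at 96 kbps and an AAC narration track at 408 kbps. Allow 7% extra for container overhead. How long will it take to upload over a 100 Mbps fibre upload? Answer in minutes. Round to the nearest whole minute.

1 h 54 min = 114 min = 6840 s
Audio total: 96 + 408 = 504 kbps = 0.504 Mbps.
Total bitrate: 3.004 Mbps.
File: 3.004 Mbps × 6840 s = 20547.4 Mb.
With 7% container overhead: ×1.07. → 21985.7 Mb.
At 100 Mbps: 21985.7 / 100 = 219.9 s ≈ 3.66 minutes.

4 minutes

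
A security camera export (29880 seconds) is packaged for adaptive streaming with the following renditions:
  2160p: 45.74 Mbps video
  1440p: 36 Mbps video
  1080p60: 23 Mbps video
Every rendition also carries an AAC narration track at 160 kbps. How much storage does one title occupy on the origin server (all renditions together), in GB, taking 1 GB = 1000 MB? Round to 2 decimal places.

393.00 GB

Audio: 160 kbps = 0.160 Mbps.
Sum of rendition bitrates: (45.74+0.160) + (36+0.160) + (23+0.160) = 105.220 Mbps.
× 29880 s = 3,143,974 Mb = 392,997 MB = 393.0 GB.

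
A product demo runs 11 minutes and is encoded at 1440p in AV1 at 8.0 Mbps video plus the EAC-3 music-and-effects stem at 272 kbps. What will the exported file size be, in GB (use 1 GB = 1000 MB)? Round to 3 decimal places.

0.682 GB

11 min = 660 s
Audio: 272 kbps = 0.272 Mbps.
Total bitrate: 8.0 + 0.272 = 8.272 Mbps.
Stream data: 8.272 Mbps × 660 s = 5459.5 Mb.
5,460 Mb ÷ 8 = 682.4 MB → 0.6824 GB.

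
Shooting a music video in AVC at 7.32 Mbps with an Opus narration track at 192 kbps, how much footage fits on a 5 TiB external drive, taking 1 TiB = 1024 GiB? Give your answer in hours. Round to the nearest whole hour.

Audio: 192 kbps = 0.192 Mbps.
Total bitrate: 7.32 + 0.192 = 7.512 Mbps.
Capacity: 5 TiB = 43,980,465 Mb.
Recording time: 43,980,465 / 7.512 = 5,854,695 s ≈ 1,626 hours.

1626 hours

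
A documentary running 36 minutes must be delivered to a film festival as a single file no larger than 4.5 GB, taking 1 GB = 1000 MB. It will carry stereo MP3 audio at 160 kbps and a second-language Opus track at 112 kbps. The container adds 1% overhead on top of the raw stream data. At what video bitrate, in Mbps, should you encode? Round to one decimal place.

16.2 Mbps

Budget: 4.5 GB = 36000.0 Mb.
Stream payload after overhead: 36000.0 / 1.01 = 35643.6 Mb.
36 min = 2160 s
Total bitrate budget: 35643.6 Mb / 2160 s = 16.502 Mbps.
Audio total: 160 + 112 = 272 kbps = 0.272 Mbps.
Video: 16.502 − 0.272 = 16.230 Mbps.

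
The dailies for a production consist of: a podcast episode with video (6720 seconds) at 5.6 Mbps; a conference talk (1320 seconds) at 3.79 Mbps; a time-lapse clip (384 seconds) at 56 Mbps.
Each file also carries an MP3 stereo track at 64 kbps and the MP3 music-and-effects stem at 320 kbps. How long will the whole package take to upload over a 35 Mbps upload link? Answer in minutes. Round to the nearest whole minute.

Audio total: 64 + 320 = 384 kbps = 0.384 Mbps.
podcast episode with video: 5.984 Mbps × 6720 s = 40212.5 Mb
conference talk: 4.174 Mbps × 1320 s = 5509.7 Mb
time-lapse clip: 56.384 Mbps × 384 s = 21651.5 Mb
Total: 67373.6 Mb = 8421.7 MB.
At 35 Mbps: 67373.6 / 35 = 1925 s ≈ 32.1 minutes.

32 minutes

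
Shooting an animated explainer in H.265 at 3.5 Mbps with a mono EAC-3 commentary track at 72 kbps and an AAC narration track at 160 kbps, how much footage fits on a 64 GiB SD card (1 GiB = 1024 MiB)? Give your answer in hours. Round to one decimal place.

40.9 hours

Audio total: 72 + 160 = 232 kbps = 0.232 Mbps.
Total bitrate: 3.5 + 0.232 = 3.732 Mbps.
Capacity: 64 GiB = 549,756 Mb.
Recording time: 549,756 / 3.732 = 147,309 s ≈ 40.9 hours.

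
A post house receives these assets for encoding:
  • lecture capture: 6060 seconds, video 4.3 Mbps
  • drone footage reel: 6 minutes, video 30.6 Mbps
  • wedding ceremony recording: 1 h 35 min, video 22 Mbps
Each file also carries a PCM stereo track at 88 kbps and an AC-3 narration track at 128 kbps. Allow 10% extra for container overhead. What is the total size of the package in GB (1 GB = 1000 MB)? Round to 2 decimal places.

22.70 GB

Audio total: 88 + 128 = 216 kbps = 0.216 Mbps.
lecture capture: 4.516 Mbps × 6060 s × 1.10 = 30103.7 Mb
drone footage reel: 30.816 Mbps × 360 s × 1.10 = 12203.1 Mb
wedding ceremony recording: 22.216 Mbps × 5700 s × 1.10 = 139294.3 Mb
Total: 181601.1 Mb = 22700.1 MB.
= 22.70 GB.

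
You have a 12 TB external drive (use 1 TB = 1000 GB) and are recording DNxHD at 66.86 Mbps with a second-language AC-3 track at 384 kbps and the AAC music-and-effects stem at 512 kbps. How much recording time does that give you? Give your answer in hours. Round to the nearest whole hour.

Audio total: 384 + 512 = 896 kbps = 0.896 Mbps.
Total bitrate: 66.86 + 0.896 = 67.756 Mbps.
Capacity: 12 TB = 96,000,000 Mb.
Recording time: 96,000,000 / 67.756 = 1,416,849 s ≈ 394 hours.

394 hours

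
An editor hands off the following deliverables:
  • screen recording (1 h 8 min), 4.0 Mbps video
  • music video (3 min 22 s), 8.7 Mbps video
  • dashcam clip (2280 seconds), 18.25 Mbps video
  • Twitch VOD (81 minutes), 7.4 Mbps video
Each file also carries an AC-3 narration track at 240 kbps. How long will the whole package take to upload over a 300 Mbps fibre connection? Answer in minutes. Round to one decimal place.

Audio: 240 kbps = 0.240 Mbps.
screen recording: 4.240 Mbps × 4080 s = 17299.2 Mb
music video: 8.940 Mbps × 202 s = 1805.9 Mb
dashcam clip: 18.490 Mbps × 2280 s = 42157.2 Mb
Twitch VOD: 7.640 Mbps × 4860 s = 37130.4 Mb
Total: 98392.7 Mb = 12299.1 MB.
At 300 Mbps: 98392.7 / 300 = 328 s ≈ 5.47 minutes.

5.5 minutes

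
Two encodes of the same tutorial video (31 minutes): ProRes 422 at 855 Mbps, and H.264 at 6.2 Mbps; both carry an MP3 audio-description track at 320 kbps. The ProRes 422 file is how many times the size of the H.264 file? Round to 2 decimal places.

31 min = 1860 s
Audio: 320 kbps = 0.320 Mbps.
ProRes 422: 855.320 Mbps × 1860 s = 1590895.2 Mb = 185.205 GiB.
H.264: 6.520 Mbps × 1860 s = 12127.2 Mb = 1.412 GiB.
Ratio: 185.205 / 1.412 = 131.184.

131.18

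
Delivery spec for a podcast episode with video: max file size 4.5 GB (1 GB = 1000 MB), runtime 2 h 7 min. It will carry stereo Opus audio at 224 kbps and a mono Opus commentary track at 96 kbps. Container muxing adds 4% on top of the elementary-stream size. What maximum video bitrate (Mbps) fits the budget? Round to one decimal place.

Budget: 4.5 GB = 36000.0 Mb.
Stream payload after overhead: 36000.0 / 1.04 = 34615.4 Mb.
2 h 7 min = 127 min = 7620 s
Total bitrate budget: 34615.4 Mb / 7620 s = 4.543 Mbps.
Audio total: 224 + 96 = 320 kbps = 0.320 Mbps.
Video: 4.543 − 0.320 = 4.223 Mbps.

4.2 Mbps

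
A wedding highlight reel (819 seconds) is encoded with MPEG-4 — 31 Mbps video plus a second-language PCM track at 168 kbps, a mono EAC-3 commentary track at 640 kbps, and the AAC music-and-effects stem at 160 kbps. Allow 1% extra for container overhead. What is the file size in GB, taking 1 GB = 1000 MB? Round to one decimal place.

3.3 GB

Audio total: 168 + 640 + 160 = 968 kbps = 0.968 Mbps.
Total bitrate: 31 + 0.968 = 31.968 Mbps.
Stream data: 31.968 Mbps × 819 s = 26181.8 Mb.
With 1% container overhead: ×1.01.
26,444 Mb ÷ 8 = 3,305 MB → 3.305 GB.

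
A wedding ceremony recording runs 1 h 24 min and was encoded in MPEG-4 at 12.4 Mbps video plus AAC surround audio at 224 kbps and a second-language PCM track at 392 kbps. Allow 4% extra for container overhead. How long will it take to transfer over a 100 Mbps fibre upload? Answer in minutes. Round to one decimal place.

1 h 24 min = 84 min = 5040 s
Audio total: 224 + 392 = 616 kbps = 0.616 Mbps.
Total bitrate: 13.016 Mbps.
File: 13.016 Mbps × 5040 s = 65600.6 Mb.
With 4% container overhead: ×1.04. → 68224.7 Mb.
At 100 Mbps: 68224.7 / 100 = 682.2 s ≈ 11.4 minutes.

11.4 minutes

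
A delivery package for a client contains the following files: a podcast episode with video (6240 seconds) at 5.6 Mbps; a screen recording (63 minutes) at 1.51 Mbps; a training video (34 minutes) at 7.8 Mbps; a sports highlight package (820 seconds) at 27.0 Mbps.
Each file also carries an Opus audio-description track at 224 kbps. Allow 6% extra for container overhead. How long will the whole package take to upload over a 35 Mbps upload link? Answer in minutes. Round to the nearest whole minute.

41 minutes

Audio: 224 kbps = 0.224 Mbps.
podcast episode with video: 5.824 Mbps × 6240 s × 1.06 = 38522.3 Mb
screen recording: 1.734 Mbps × 3780 s × 1.06 = 6947.8 Mb
training video: 8.024 Mbps × 2040 s × 1.06 = 17351.1 Mb
sports highlight package: 27.224 Mbps × 820 s × 1.06 = 23663.1 Mb
Total: 86484.3 Mb = 10810.5 MB.
At 35 Mbps: 86484.3 / 35 = 2471 s ≈ 41.2 minutes.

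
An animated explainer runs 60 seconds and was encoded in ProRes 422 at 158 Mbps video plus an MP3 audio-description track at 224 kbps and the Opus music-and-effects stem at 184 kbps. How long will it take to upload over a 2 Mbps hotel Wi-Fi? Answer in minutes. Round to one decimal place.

Audio total: 224 + 184 = 408 kbps = 0.408 Mbps.
Total bitrate: 158.408 Mbps.
File: 158.408 Mbps × 60 s = 9504.5 Mb.
At 2 Mbps: 9504.5 / 2 = 4752.2 s ≈ 79.2 minutes.

79.2 minutes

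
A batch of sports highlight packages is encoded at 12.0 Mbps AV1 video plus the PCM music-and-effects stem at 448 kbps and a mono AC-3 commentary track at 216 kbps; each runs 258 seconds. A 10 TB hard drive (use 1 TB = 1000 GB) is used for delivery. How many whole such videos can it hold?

24484

Audio total: 448 + 216 = 664 kbps = 0.664 Mbps.
Total bitrate: 12.664 Mbps.
Per item: 12.664 Mbps × 258 s = 3,267 Mb = 408.4 MB.
Capacity: 10 TB = 80,000,000 Mb; 24484.96 items → 24484 complete.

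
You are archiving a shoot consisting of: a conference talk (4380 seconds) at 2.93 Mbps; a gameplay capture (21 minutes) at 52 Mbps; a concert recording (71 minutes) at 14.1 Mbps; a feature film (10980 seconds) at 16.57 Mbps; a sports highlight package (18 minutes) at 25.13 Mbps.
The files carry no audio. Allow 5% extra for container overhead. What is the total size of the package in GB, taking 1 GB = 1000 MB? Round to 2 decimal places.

conference talk: 2.930 Mbps × 4380 s × 1.05 = 13475.1 Mb
gameplay capture: 52.000 Mbps × 1260 s × 1.05 = 68796.0 Mb
concert recording: 14.100 Mbps × 4260 s × 1.05 = 63069.3 Mb
feature film: 16.570 Mbps × 10980 s × 1.05 = 191035.5 Mb
sports highlight package: 25.130 Mbps × 1080 s × 1.05 = 28497.4 Mb
Total: 364873.3 Mb = 45609.2 MB.
= 45.61 GB.

45.61 GB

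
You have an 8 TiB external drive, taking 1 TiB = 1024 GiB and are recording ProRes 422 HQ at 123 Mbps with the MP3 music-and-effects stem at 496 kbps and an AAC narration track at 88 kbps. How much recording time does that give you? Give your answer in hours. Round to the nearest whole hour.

158 hours

Audio total: 496 + 88 = 584 kbps = 0.584 Mbps.
Total bitrate: 123 + 0.584 = 123.584 Mbps.
Capacity: 8 TiB = 70,368,744 Mb.
Recording time: 70,368,744 / 123.584 = 569,400 s ≈ 158 hours.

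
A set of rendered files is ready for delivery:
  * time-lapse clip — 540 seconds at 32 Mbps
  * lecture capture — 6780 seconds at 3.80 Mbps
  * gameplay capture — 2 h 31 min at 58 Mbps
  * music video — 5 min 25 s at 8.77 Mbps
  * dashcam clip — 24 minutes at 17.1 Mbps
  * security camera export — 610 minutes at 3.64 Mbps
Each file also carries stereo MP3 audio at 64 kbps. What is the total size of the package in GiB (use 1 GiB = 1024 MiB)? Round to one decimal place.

85.3 GiB

Audio: 64 kbps = 0.064 Mbps.
time-lapse clip: 32.064 Mbps × 540 s = 17314.6 Mb
lecture capture: 3.864 Mbps × 6780 s = 26197.9 Mb
gameplay capture: 58.064 Mbps × 9060 s = 526059.8 Mb
music video: 8.834 Mbps × 325 s = 2871.1 Mb
dashcam clip: 17.164 Mbps × 1440 s = 24716.2 Mb
security camera export: 3.704 Mbps × 36600 s = 135566.4 Mb
Total: 732725.9 Mb = 91590.7 MB.
= 85.30 GiB.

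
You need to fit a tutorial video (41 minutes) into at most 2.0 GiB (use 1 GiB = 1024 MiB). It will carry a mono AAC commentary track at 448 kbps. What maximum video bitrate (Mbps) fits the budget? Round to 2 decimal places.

6.54 Mbps

Budget: 2.0 GiB = 17179.9 Mb.
41 min = 2460 s
Total bitrate budget: 17179.9 Mb / 2460 s = 6.984 Mbps.
Audio: 448 kbps = 0.448 Mbps.
Video: 6.984 − 0.448 = 6.536 Mbps.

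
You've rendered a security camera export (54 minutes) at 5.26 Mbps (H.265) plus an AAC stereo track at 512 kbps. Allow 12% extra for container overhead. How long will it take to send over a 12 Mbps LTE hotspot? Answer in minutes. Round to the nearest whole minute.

29 minutes

54 min = 3240 s
Audio: 512 kbps = 0.512 Mbps.
Total bitrate: 5.772 Mbps.
File: 5.772 Mbps × 3240 s = 18701.3 Mb.
With 12% container overhead: ×1.12. → 20945.4 Mb.
At 12 Mbps: 20945.4 / 12 = 1745.5 s ≈ 29.1 minutes.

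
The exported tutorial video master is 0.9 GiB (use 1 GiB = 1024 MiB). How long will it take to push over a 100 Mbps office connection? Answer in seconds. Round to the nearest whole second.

File: 0.9 GiB = 7730.9 Mb.
At 100 Mbps: 7730.9 / 100 = 77.3 s ≈ 77.3 seconds.

77 seconds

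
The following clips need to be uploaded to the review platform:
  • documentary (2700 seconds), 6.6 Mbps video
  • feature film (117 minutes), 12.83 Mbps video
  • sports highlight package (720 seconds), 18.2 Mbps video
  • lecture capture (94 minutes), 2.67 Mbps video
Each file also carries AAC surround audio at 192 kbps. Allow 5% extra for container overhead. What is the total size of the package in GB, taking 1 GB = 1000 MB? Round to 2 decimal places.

Audio: 192 kbps = 0.192 Mbps.
documentary: 6.792 Mbps × 2700 s × 1.05 = 19255.3 Mb
feature film: 13.022 Mbps × 7020 s × 1.05 = 95985.2 Mb
sports highlight package: 18.392 Mbps × 720 s × 1.05 = 13904.4 Mb
lecture capture: 2.862 Mbps × 5640 s × 1.05 = 16948.8 Mb
Total: 146093.6 Mb = 18261.7 MB.
= 18.26 GB.

18.26 GB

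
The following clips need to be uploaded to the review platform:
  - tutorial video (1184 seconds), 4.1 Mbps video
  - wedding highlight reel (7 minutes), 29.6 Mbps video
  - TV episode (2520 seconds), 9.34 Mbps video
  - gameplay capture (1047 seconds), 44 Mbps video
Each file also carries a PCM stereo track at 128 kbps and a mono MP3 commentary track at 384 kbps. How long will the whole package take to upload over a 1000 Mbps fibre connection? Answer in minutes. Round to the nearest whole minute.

1 minutes

Audio total: 128 + 384 = 512 kbps = 0.512 Mbps.
tutorial video: 4.612 Mbps × 1184 s = 5460.6 Mb
wedding highlight reel: 30.112 Mbps × 420 s = 12647.0 Mb
TV episode: 9.852 Mbps × 2520 s = 24827.0 Mb
gameplay capture: 44.512 Mbps × 1047 s = 46604.1 Mb
Total: 89538.8 Mb = 11192.3 MB.
At 1000 Mbps: 89538.8 / 1000 = 90 s ≈ 1.49 minutes.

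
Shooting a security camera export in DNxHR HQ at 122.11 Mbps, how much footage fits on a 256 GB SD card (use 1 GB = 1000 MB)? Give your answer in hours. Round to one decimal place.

Capacity: 256 GB = 2,048,000 Mb.
Recording time: 2,048,000 / 122.110 = 16,772 s ≈ 4.66 hours.

4.7 hours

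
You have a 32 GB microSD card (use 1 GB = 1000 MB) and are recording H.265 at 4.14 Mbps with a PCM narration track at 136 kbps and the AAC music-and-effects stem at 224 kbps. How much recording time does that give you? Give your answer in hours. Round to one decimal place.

15.8 hours

Audio total: 136 + 224 = 360 kbps = 0.360 Mbps.
Total bitrate: 4.14 + 0.360 = 4.500 Mbps.
Capacity: 32 GB = 256,000 Mb.
Recording time: 256,000 / 4.500 = 56,889 s ≈ 15.8 hours.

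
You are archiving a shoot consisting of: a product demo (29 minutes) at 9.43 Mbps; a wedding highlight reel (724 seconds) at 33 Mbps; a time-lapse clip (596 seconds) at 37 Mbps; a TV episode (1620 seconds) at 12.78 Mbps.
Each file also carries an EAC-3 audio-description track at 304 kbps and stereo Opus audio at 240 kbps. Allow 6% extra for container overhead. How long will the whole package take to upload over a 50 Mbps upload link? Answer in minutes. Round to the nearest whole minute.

30 minutes

Audio total: 304 + 240 = 544 kbps = 0.544 Mbps.
product demo: 9.974 Mbps × 1740 s × 1.06 = 18396.0 Mb
wedding highlight reel: 33.544 Mbps × 724 s × 1.06 = 25743.0 Mb
time-lapse clip: 37.544 Mbps × 596 s × 1.06 = 23718.8 Mb
TV episode: 13.324 Mbps × 1620 s × 1.06 = 22880.0 Mb
Total: 90737.8 Mb = 11342.2 MB.
At 50 Mbps: 90737.8 / 50 = 1815 s ≈ 30.2 minutes.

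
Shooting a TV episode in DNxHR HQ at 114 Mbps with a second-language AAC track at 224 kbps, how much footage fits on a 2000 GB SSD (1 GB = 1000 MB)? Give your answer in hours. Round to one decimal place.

Audio: 224 kbps = 0.224 Mbps.
Total bitrate: 114 + 0.224 = 114.224 Mbps.
Capacity: 2000 GB = 16,000,000 Mb.
Recording time: 16,000,000 / 114.224 = 140,076 s ≈ 38.9 hours.

38.9 hours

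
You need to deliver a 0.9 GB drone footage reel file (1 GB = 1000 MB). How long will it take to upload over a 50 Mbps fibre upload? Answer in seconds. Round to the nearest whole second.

144 seconds

File: 0.9 GB = 7200.0 Mb.
At 50 Mbps: 7200.0 / 50 = 144.0 s ≈ 144 seconds.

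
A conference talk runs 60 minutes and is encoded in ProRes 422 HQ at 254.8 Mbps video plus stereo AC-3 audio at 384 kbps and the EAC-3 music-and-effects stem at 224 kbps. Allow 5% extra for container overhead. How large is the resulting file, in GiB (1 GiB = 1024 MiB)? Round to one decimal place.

112.4 GiB

60 min = 3600 s
Audio total: 384 + 224 = 608 kbps = 0.608 Mbps.
Total bitrate: 254.8 + 0.608 = 255.408 Mbps.
Stream data: 255.408 Mbps × 3600 s = 919468.8 Mb.
With 5% container overhead: ×1.05.
965,442 Mb = 120,680,280,000 bytes ÷ 1,073,741,824 = 112.4 GiB.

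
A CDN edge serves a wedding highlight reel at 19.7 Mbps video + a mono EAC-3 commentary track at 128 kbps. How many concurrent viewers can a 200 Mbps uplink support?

10

Audio: 128 kbps = 0.128 Mbps.
Per-viewer media rate: 19.828 Mbps.
200 Mbps = 200.0 Mbps; 200.0 / 19.828 = 10.09 → 10 viewers.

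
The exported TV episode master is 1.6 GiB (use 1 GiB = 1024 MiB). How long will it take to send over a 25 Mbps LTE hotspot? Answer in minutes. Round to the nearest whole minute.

File: 1.6 GiB = 13743.9 Mb.
At 25 Mbps: 13743.9 / 25 = 549.8 s ≈ 9.16 minutes.

9 minutes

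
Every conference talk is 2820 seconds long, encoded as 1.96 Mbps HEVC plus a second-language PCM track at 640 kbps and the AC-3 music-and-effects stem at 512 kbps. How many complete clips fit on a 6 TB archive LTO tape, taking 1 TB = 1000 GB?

Audio total: 640 + 512 = 1152 kbps = 1.152 Mbps.
Total bitrate: 3.112 Mbps.
Per item: 3.112 Mbps × 2820 s = 8,776 Mb = 1,097 MB.
Capacity: 6 TB = 48,000,000 Mb; 5469.56 items → 5469 complete.

5469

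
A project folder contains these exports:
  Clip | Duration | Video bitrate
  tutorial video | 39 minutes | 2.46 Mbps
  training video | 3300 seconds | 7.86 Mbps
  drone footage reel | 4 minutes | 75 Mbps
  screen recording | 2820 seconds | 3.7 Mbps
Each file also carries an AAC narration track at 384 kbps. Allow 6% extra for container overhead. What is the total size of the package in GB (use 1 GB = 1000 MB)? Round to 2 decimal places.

Audio: 384 kbps = 0.384 Mbps.
tutorial video: 2.844 Mbps × 2340 s × 1.06 = 7054.3 Mb
training video: 8.244 Mbps × 3300 s × 1.06 = 28837.5 Mb
drone footage reel: 75.384 Mbps × 240 s × 1.06 = 19177.7 Mb
screen recording: 4.084 Mbps × 2820 s × 1.06 = 12207.9 Mb
Total: 67277.4 Mb = 8409.7 MB.
= 8.410 GB.

8.41 GB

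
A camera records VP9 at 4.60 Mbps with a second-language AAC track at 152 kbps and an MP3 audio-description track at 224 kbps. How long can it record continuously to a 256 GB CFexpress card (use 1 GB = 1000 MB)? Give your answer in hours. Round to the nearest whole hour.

114 hours

Audio total: 152 + 224 = 376 kbps = 0.376 Mbps.
Total bitrate: 4.60 + 0.376 = 4.976 Mbps.
Capacity: 256 GB = 2,048,000 Mb.
Recording time: 2,048,000 / 4.976 = 411,576 s ≈ 114 hours.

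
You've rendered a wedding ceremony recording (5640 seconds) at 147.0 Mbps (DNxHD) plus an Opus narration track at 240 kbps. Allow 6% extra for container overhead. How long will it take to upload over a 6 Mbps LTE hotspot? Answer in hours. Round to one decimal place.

Audio: 240 kbps = 0.240 Mbps.
Total bitrate: 147.240 Mbps.
File: 147.240 Mbps × 5640 s = 830433.6 Mb.
With 6% container overhead: ×1.06. → 880259.6 Mb.
At 6 Mbps: 880259.6 / 6 = 146709.9 s ≈ 40.8 hours.

40.8 hours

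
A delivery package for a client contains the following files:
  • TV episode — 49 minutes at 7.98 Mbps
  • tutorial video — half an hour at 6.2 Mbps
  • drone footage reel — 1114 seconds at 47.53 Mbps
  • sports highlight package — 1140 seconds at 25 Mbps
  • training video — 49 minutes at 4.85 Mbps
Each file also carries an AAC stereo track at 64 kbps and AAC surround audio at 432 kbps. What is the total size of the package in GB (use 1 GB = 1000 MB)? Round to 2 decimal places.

Audio total: 64 + 432 = 496 kbps = 0.496 Mbps.
TV episode: 8.476 Mbps × 2940 s = 24919.4 Mb
tutorial video: 6.696 Mbps × 1800 s = 12052.8 Mb
drone footage reel: 48.026 Mbps × 1114 s = 53501.0 Mb
sports highlight package: 25.496 Mbps × 1140 s = 29065.4 Mb
training video: 5.346 Mbps × 2940 s = 15717.2 Mb
Total: 135255.9 Mb = 16907.0 MB.
= 16.91 GB.

16.91 GB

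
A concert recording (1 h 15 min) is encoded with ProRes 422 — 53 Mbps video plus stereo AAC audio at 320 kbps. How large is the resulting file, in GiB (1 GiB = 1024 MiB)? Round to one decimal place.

1 h 15 min = 75 min = 4500 s
Audio: 320 kbps = 0.320 Mbps.
Total bitrate: 53 + 0.320 = 53.320 Mbps.
Stream data: 53.320 Mbps × 4500 s = 239940.0 Mb.
239,940 Mb = 29,992,500,000 bytes ÷ 1,073,741,824 = 27.93 GiB.

27.9 GiB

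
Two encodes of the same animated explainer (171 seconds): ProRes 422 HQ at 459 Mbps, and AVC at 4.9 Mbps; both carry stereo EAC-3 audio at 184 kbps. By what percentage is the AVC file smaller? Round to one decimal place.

Audio: 184 kbps = 0.184 Mbps.
ProRes 422 HQ: 459.184 Mbps × 171 s = 78520.5 Mb = 9.815 GB.
AVC: 5.084 Mbps × 171 s = 869.4 Mb = 0.109 GB.
Reduction: (1 − 0.109/9.815) × 100 = 98.89%.

98.9%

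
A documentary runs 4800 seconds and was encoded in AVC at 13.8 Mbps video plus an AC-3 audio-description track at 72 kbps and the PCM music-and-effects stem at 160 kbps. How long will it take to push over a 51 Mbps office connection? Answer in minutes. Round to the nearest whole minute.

22 minutes

Audio total: 72 + 160 = 232 kbps = 0.232 Mbps.
Total bitrate: 14.032 Mbps.
File: 14.032 Mbps × 4800 s = 67353.6 Mb.
At 51 Mbps: 67353.6 / 51 = 1320.7 s ≈ 22 minutes.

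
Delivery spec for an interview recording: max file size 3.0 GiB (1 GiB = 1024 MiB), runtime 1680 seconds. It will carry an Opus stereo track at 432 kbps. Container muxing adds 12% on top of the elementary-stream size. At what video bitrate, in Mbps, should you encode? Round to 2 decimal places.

Budget: 3.0 GiB = 25769.8 Mb.
Stream payload after overhead: 25769.8 / 1.12 = 23008.8 Mb.
Total bitrate budget: 23008.8 Mb / 1680 s = 13.696 Mbps.
Audio: 432 kbps = 0.432 Mbps.
Video: 13.696 − 0.432 = 13.264 Mbps.

13.26 Mbps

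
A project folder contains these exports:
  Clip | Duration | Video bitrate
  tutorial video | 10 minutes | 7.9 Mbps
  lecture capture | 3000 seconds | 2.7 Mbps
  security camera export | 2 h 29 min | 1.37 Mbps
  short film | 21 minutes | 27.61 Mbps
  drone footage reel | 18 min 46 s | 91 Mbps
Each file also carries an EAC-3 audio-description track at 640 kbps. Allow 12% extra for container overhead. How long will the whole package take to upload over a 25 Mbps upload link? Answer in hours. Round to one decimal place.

2.1 hours

Audio: 640 kbps = 0.640 Mbps.
tutorial video: 8.540 Mbps × 600 s × 1.12 = 5738.9 Mb
lecture capture: 3.340 Mbps × 3000 s × 1.12 = 11222.4 Mb
security camera export: 2.010 Mbps × 8940 s × 1.12 = 20125.7 Mb
short film: 28.250 Mbps × 1260 s × 1.12 = 39866.4 Mb
drone footage reel: 91.640 Mbps × 1126 s × 1.12 = 115569.0 Mb
Total: 192522.4 Mb = 24065.3 MB.
At 25 Mbps: 192522.4 / 25 = 7701 s ≈ 2.14 hours.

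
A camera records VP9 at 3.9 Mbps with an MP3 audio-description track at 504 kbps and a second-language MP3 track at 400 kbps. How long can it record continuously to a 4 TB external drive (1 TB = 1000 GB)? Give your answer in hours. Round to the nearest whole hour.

1850 hours

Audio total: 504 + 400 = 904 kbps = 0.904 Mbps.
Total bitrate: 3.9 + 0.904 = 4.804 Mbps.
Capacity: 4 TB = 32,000,000 Mb.
Recording time: 32,000,000 / 4.804 = 6,661,116 s ≈ 1,850 hours.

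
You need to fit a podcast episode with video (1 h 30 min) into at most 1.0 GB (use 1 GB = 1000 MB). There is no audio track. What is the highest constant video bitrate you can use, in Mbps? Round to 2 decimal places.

1.48 Mbps

Budget: 1.0 GB = 8000.0 Mb.
1 h 30 min = 90 min = 5400 s
Total bitrate budget: 8000.0 Mb / 5400 s = 1.481 Mbps.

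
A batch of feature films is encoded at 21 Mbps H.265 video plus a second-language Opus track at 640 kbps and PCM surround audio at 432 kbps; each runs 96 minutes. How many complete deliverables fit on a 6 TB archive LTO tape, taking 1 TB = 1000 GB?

377

96 min = 5760 s
Audio total: 640 + 432 = 1072 kbps = 1.072 Mbps.
Total bitrate: 22.072 Mbps.
Per item: 22.072 Mbps × 5760 s = 127,135 Mb = 15,892 MB.
Capacity: 6 TB = 48,000,000 Mb; 377.55 items → 377 complete.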